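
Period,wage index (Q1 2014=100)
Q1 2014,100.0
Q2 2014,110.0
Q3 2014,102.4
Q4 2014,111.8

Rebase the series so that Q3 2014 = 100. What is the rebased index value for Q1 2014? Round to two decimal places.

Rebased(Q1 2014) = 100.0 / 102.4 × 100 = 97.6562

97.66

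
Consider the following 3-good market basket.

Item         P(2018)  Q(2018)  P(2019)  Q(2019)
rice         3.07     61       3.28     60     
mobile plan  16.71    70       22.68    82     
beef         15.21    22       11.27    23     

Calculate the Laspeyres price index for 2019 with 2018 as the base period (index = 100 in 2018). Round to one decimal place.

Laspeyres price index uses base-period quantities as weights.
ΣP(2019)·Q(2018) = 3.28×61 + 22.68×70 + 11.27×22 = 200.08 + 1587.6 + 247.94 = 2035.62
ΣP(2018)·Q(2018) = 3.07×61 + 16.71×70 + 15.21×22 = 187.27 + 1169.7 + 334.62 = 1691.59
Index = 2035.62 / 1691.59 × 100 = 120.3377

120.3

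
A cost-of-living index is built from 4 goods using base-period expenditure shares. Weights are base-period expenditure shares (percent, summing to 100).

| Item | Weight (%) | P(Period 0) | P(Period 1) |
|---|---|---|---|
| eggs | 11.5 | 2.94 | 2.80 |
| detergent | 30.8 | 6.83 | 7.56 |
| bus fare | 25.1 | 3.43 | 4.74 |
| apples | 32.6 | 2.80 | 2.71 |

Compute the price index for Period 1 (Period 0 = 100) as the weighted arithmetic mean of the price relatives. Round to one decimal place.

111.3

eggs: 11.5 × (2.80/2.94) = 11.5 × 0.952381 = 10.9524
detergent: 30.8 × (7.56/6.83) = 30.8 × 1.106881 = 34.0919
bus fare: 25.1 × (4.74/3.43) = 25.1 × 1.381924 = 34.6863
apples: 32.6 × (2.71/2.80) = 32.6 × 0.967857 = 31.5521
Index = Σ wᵢ·(p₁ᵢ/p₀ᵢ) = 10.9524 + 34.0919 + 34.6863 + 31.5521 = 111.2828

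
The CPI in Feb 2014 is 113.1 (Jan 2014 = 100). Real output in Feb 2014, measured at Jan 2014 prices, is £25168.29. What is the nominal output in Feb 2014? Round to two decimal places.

Nominal = Real × (Index/100) = 25168.29 × (113.1/100)
        = 25168.29 × 1.131 = 28465.3360

28465.34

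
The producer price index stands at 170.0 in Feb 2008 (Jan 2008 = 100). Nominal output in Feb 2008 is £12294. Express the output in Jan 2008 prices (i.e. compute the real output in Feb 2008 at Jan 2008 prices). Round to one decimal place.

7231.8

Real = Nominal ÷ (Index/100) = 12294 ÷ (170.0/100)
     = 12294 ÷ 1.700 = 7231.7647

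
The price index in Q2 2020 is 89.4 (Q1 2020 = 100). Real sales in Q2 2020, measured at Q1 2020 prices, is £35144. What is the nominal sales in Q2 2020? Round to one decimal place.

31418.7

Nominal = Real × (Index/100) = 35144 × (89.4/100)
        = 35144 × 0.894 = 31418.7360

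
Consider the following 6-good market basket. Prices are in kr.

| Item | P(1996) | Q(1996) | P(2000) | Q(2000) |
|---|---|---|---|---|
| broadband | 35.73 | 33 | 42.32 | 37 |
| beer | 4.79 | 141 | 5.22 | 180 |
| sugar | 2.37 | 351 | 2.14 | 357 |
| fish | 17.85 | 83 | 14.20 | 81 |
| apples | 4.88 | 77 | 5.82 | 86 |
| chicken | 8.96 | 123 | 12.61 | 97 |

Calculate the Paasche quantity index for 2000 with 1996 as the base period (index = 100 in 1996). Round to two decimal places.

Paasche quantity index uses current-period prices as weights.
ΣP(2000)·Q(2000) = 42.32×37 + 5.22×180 + 2.14×357 + 14.20×81 + 5.82×86 + 12.61×97 = 1565.84 + 939.6 + 763.98 + 1150.2 + 500.52 + 1223.17 = 6143.31
ΣP(2000)·Q(1996) = 42.32×33 + 5.22×141 + 2.14×351 + 14.20×83 + 5.82×77 + 12.61×123 = 1396.56 + 736.02 + 751.14 + 1178.6 + 448.14 + 1551.03 = 6061.49
Index = 6143.31 / 6061.49 × 100 = 101.3498

101.35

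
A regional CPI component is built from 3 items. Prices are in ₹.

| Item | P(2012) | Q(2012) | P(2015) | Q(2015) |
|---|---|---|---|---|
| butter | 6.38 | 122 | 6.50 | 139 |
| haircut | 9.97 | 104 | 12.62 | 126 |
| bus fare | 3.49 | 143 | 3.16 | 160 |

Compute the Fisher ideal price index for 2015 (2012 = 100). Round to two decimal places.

Laspeyres component (base-period weights):
ΣP(2015)Q(2012) = 6.50×122 + 12.62×104 + 3.16×143 = 793 + 1312.48 + 451.88 = 2557.36
ΣP(2012)Q(2012) = 6.38×122 + 9.97×104 + 3.49×143 = 778.36 + 1036.88 + 499.07 = 2314.31
L = 2557.36 / 2314.31 × 100 = 110.5021
Paasche component (current-period weights):
ΣP(2015)Q(2015) = 6.50×139 + 12.62×126 + 3.16×160 = 903.5 + 1590.12 + 505.6 = 2999.22
ΣP(2012)Q(2015) = 6.38×139 + 9.97×126 + 3.49×160 = 886.82 + 1256.22 + 558.4 = 2701.44
P = 2999.22 / 2701.44 × 100 = 111.0230
Fisher = √(L × P) = √(110.5021 × 111.0230) = 110.7622

110.76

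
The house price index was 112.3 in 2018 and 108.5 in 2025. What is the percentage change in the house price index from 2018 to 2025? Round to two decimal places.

Change = (108.5 − 112.3) / 112.3 × 100
       = -3.8 / 112.3 × 100 = -3.3838%

-3.38%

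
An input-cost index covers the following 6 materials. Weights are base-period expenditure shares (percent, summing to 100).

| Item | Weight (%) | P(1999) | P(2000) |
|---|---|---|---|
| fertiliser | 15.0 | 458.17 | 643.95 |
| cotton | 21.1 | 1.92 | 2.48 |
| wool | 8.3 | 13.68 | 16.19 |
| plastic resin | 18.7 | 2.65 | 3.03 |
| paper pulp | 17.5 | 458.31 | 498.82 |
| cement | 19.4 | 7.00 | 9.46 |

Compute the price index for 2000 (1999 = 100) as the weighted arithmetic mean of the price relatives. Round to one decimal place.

124.8

fertiliser: 15.0 × (643.95/458.17) = 15.0 × 1.405483 = 21.0822
cotton: 21.1 × (2.48/1.92) = 21.1 × 1.291667 = 27.2542
wool: 8.3 × (16.19/13.68) = 8.3 × 1.183480 = 9.8229
plastic resin: 18.7 × (3.03/2.65) = 18.7 × 1.143396 = 21.3815
paper pulp: 17.5 × (498.82/458.31) = 17.5 × 1.088390 = 19.0468
cement: 19.4 × (9.46/7.00) = 19.4 × 1.351429 = 26.2177
Index = Σ wᵢ·(p₁ᵢ/p₀ᵢ) = 21.0822 + 27.2542 + 9.8229 + 21.3815 + 19.0468 + 26.2177 = 124.8053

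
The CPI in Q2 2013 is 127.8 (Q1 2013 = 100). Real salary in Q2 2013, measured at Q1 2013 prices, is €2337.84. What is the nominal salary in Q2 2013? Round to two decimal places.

Nominal = Real × (Index/100) = 2337.84 × (127.8/100)
        = 2337.84 × 1.278 = 2987.7595

2987.76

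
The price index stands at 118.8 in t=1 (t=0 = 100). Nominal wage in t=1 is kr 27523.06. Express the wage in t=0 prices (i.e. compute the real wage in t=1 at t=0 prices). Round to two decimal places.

Real = Nominal ÷ (Index/100) = 27523.06 ÷ (118.8/100)
     = 27523.06 ÷ 1.188 = 23167.5589

23167.56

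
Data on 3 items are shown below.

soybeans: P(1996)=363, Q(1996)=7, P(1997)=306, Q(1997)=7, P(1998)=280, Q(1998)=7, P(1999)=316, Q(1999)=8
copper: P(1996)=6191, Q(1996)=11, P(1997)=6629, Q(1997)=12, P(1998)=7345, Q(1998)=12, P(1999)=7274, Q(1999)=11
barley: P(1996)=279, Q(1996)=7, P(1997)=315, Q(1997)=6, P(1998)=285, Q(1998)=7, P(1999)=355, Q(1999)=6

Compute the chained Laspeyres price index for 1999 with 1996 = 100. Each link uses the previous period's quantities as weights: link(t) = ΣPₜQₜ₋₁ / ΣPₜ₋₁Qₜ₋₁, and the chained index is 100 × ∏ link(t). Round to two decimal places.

116.78

Link 1996→1997:
ΣP(1997)Q(1996) = 306×7 + 6629×11 + 315×7 = 2142 + 72919 + 2205 = 77266
ΣP(1996)Q(1996) = 363×7 + 6191×11 + 279×7 = 2541 + 68101 + 1953 = 72595
link = 77266/72595 = 1.064343
Link 1997→1998:
ΣP(1998)Q(1997) = 280×7 + 7345×12 + 285×6 = 1960 + 88140 + 1710 = 91810
ΣP(1997)Q(1997) = 306×7 + 6629×12 + 315×6 = 2142 + 79548 + 1890 = 83580
link = 91810/83580 = 1.098469
Link 1998→1999:
ΣP(1999)Q(1998) = 316×7 + 7274×12 + 355×7 = 2212 + 87288 + 2485 = 91985
ΣP(1998)Q(1998) = 280×7 + 7345×12 + 285×7 = 1960 + 88140 + 1995 = 92095
link = 91985/92095 = 0.998806
Chained index = 100 × 1.064343 × 1.098469 × 0.998806 = 116.7751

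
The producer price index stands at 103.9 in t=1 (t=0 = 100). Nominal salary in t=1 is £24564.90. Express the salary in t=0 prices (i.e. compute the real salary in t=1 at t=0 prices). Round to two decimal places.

Real = Nominal ÷ (Index/100) = 24564.90 ÷ (103.9/100)
     = 24564.90 ÷ 1.039 = 23642.8296

23642.83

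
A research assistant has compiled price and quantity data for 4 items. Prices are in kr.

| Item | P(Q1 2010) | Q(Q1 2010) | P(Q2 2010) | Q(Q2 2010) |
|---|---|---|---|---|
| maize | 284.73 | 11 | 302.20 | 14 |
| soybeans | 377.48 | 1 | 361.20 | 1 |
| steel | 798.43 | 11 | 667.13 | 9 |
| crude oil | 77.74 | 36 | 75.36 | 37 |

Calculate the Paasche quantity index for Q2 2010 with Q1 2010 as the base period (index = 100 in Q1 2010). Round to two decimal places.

97.44

Paasche quantity index uses current-period prices as weights.
ΣP(Q2 2010)·Q(Q2 2010) = 302.20×14 + 361.20×1 + 667.13×9 + 75.36×37 = 4230.8 + 361.2 + 6004.17 + 2788.32 = 13384.49
ΣP(Q2 2010)·Q(Q1 2010) = 302.20×11 + 361.20×1 + 667.13×11 + 75.36×36 = 3324.2 + 361.2 + 7338.43 + 2712.96 = 13736.79
Index = 13384.49 / 13736.79 × 100 = 97.4354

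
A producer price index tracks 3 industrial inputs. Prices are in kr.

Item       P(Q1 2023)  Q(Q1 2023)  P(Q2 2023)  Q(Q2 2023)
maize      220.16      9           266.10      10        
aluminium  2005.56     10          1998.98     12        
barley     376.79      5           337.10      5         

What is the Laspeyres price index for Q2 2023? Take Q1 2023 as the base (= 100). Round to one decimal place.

100.6

Laspeyres price index uses base-period quantities as weights.
ΣP(Q2 2023)·Q(Q1 2023) = 266.10×9 + 1998.98×10 + 337.10×5 = 2394.9 + 19989.8 + 1685.5 = 24070.2
ΣP(Q1 2023)·Q(Q1 2023) = 220.16×9 + 2005.56×10 + 376.79×5 = 1981.44 + 20055.6 + 1883.95 = 23920.99
Index = 24070.2 / 23920.99 × 100 = 100.6238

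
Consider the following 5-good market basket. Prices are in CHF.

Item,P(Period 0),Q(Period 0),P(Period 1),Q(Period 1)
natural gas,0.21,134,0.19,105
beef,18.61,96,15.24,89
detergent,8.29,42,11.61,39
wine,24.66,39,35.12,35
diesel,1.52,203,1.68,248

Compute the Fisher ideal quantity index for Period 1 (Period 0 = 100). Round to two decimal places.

94.34

Laspeyres component (base-period weights):
ΣP(Period 0)Q(Period 1) = 0.21×105 + 18.61×89 + 8.29×39 + 24.66×35 + 1.52×248 = 22.05 + 1656.29 + 323.31 + 863.1 + 376.96 = 3241.71
ΣP(Period 0)Q(Period 0) = 0.21×134 + 18.61×96 + 8.29×42 + 24.66×39 + 1.52×203 = 28.14 + 1786.56 + 348.18 + 961.74 + 308.56 = 3433.18
L = 3241.71 / 3433.18 × 100 = 94.4230
Paasche component (current-period weights):
ΣP(Period 1)Q(Period 1) = 0.19×105 + 15.24×89 + 11.61×39 + 35.12×35 + 1.68×248 = 19.95 + 1356.36 + 452.79 + 1229.2 + 416.64 = 3474.94
ΣP(Period 1)Q(Period 0) = 0.19×134 + 15.24×96 + 11.61×42 + 35.12×39 + 1.68×203 = 25.46 + 1463.04 + 487.62 + 1369.68 + 341.04 = 3686.84
P = 3474.94 / 3686.84 × 100 = 94.2525
Fisher = √(L × P) = √(94.4230 × 94.2525) = 94.3377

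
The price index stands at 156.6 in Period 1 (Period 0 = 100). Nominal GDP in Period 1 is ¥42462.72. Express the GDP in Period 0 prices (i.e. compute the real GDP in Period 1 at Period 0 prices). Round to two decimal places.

27115.40

Real = Nominal ÷ (Index/100) = 42462.72 ÷ (156.6/100)
     = 42462.72 ÷ 1.566 = 27115.4023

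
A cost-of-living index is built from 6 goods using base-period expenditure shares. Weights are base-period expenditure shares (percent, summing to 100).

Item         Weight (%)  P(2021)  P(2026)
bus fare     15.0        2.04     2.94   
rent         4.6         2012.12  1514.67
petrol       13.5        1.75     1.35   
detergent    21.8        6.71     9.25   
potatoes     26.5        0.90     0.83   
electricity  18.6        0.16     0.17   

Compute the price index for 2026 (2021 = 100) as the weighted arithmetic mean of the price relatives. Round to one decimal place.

bus fare: 15.0 × (2.94/2.04) = 15.0 × 1.441176 = 21.6176
rent: 4.6 × (1514.67/2012.12) = 4.6 × 0.752773 = 3.4628
petrol: 13.5 × (1.35/1.75) = 13.5 × 0.771429 = 10.4143
detergent: 21.8 × (9.25/6.71) = 21.8 × 1.378539 = 30.0522
potatoes: 26.5 × (0.83/0.90) = 26.5 × 0.922222 = 24.4389
electricity: 18.6 × (0.17/0.16) = 18.6 × 1.062500 = 19.7625
Index = Σ wᵢ·(p₁ᵢ/p₀ᵢ) = 21.6176 + 3.4628 + 10.4143 + 30.0522 + 24.4389 + 19.7625 = 109.7482

109.7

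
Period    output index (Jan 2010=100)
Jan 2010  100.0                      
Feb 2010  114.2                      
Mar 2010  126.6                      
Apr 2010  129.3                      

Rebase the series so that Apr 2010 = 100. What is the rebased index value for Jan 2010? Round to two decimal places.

Rebased(Jan 2010) = 100.0 / 129.3 × 100 = 77.3395

77.34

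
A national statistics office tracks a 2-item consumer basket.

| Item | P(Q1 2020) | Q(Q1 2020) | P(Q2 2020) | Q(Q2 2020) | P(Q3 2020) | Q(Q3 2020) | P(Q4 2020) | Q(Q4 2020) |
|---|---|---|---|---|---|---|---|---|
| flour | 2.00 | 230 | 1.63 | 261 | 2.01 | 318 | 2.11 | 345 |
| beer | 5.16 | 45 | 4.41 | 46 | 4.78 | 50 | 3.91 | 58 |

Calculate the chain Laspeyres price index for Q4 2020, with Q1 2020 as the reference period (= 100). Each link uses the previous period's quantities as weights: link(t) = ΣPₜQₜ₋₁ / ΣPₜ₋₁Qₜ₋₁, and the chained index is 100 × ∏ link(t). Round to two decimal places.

96.84

Link Q1 2020→Q2 2020:
ΣP(Q2 2020)Q(Q1 2020) = 1.63×230 + 4.41×45 = 374.9 + 198.45 = 573.35
ΣP(Q1 2020)Q(Q1 2020) = 2.00×230 + 5.16×45 = 460 + 232.2 = 692.2
link = 573.35/692.2 = 0.828301
Link Q2 2020→Q3 2020:
ΣP(Q3 2020)Q(Q2 2020) = 2.01×261 + 4.78×46 = 524.61 + 219.88 = 744.49
ΣP(Q2 2020)Q(Q2 2020) = 1.63×261 + 4.41×46 = 425.43 + 202.86 = 628.29
link = 744.49/628.29 = 1.184946
Link Q3 2020→Q4 2020:
ΣP(Q4 2020)Q(Q3 2020) = 2.11×318 + 3.91×50 = 670.98 + 195.5 = 866.48
ΣP(Q3 2020)Q(Q3 2020) = 2.01×318 + 4.78×50 = 639.18 + 239 = 878.18
link = 866.48/878.18 = 0.986677
Chained index = 100 × 0.828301 × 1.184946 × 0.986677 = 96.8416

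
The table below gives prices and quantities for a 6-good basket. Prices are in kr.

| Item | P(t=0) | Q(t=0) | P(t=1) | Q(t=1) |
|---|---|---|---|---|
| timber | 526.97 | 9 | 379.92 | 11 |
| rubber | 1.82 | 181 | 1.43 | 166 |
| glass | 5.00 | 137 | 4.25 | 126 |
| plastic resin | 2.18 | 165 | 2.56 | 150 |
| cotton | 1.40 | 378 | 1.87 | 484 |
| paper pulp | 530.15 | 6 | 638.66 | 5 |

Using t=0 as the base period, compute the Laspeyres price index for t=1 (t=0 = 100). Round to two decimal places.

93.84

Laspeyres price index uses base-period quantities as weights.
ΣP(t=1)·Q(t=0) = 379.92×9 + 1.43×181 + 4.25×137 + 2.56×165 + 1.87×378 + 638.66×6 = 3419.28 + 258.83 + 582.25 + 422.4 + 706.86 + 3831.96 = 9221.58
ΣP(t=0)·Q(t=0) = 526.97×9 + 1.82×181 + 5.00×137 + 2.18×165 + 1.40×378 + 530.15×6 = 4742.73 + 329.42 + 685 + 359.7 + 529.2 + 3180.9 = 9826.95
Index = 9221.58 / 9826.95 × 100 = 93.8397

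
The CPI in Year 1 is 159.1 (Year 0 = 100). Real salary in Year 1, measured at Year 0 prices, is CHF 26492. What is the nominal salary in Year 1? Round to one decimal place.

Nominal = Real × (Index/100) = 26492 × (159.1/100)
        = 26492 × 1.591 = 42148.7720

42148.8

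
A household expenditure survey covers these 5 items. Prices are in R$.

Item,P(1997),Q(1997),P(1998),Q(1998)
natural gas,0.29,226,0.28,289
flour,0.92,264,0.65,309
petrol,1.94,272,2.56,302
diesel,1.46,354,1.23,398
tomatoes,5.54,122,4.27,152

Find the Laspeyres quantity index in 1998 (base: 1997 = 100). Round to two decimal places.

Laspeyres quantity index uses base-period prices as weights.
ΣP(1997)·Q(1998) = 0.29×289 + 0.92×309 + 1.94×302 + 1.46×398 + 5.54×152 = 83.81 + 284.28 + 585.88 + 581.08 + 842.08 = 2377.13
ΣP(1997)·Q(1997) = 0.29×226 + 0.92×264 + 1.94×272 + 1.46×354 + 5.54×122 = 65.54 + 242.88 + 527.68 + 516.84 + 675.88 = 2028.82
Index = 2377.13 / 2028.82 × 100 = 117.1681

117.17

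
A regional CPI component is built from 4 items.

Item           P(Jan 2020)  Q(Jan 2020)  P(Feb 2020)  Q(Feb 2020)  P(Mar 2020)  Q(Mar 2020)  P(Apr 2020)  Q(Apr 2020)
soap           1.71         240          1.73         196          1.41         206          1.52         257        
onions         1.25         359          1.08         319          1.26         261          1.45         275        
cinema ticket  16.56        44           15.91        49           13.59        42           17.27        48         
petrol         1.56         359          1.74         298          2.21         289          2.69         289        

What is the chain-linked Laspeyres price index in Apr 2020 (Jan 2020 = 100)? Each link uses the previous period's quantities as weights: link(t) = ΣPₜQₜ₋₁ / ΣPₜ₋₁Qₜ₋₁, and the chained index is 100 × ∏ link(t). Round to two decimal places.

120.12

Link Jan 2020→Feb 2020:
ΣP(Feb 2020)Q(Jan 2020) = 1.73×240 + 1.08×359 + 15.91×44 + 1.74×359 = 415.2 + 387.72 + 700.04 + 624.66 = 2127.62
ΣP(Jan 2020)Q(Jan 2020) = 1.71×240 + 1.25×359 + 16.56×44 + 1.56×359 = 410.4 + 448.75 + 728.64 + 560.04 = 2147.83
link = 2127.62/2147.83 = 0.990591
Link Feb 2020→Mar 2020:
ΣP(Mar 2020)Q(Feb 2020) = 1.41×196 + 1.26×319 + 13.59×49 + 2.21×298 = 276.36 + 401.94 + 665.91 + 658.58 = 2002.79
ΣP(Feb 2020)Q(Feb 2020) = 1.73×196 + 1.08×319 + 15.91×49 + 1.74×298 = 339.08 + 344.52 + 779.59 + 518.52 = 1981.71
link = 2002.79/1981.71 = 1.010637
Link Mar 2020→Apr 2020:
ΣP(Apr 2020)Q(Mar 2020) = 1.52×206 + 1.45×261 + 17.27×42 + 2.69×289 = 313.12 + 378.45 + 725.34 + 777.41 = 2194.32
ΣP(Mar 2020)Q(Mar 2020) = 1.41×206 + 1.26×261 + 13.59×42 + 2.21×289 = 290.46 + 328.86 + 570.78 + 638.69 = 1828.79
link = 2194.32/1828.79 = 1.199875
Chained index = 100 × 0.990591 × 1.010637 × 1.199875 = 120.1228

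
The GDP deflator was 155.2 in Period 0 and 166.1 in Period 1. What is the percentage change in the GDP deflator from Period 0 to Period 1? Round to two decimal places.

7.02%

Change = (166.1 − 155.2) / 155.2 × 100
       = 10.9 / 155.2 × 100 = 7.0232%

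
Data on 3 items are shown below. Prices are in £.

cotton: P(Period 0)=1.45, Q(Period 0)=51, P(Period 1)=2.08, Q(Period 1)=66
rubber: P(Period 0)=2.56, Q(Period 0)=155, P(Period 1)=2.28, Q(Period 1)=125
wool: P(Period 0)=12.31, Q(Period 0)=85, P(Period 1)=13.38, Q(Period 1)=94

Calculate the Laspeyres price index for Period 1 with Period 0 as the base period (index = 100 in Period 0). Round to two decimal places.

105.25

Laspeyres price index uses base-period quantities as weights.
ΣP(Period 1)·Q(Period 0) = 2.08×51 + 2.28×155 + 13.38×85 = 106.08 + 353.4 + 1137.3 = 1596.78
ΣP(Period 0)·Q(Period 0) = 1.45×51 + 2.56×155 + 12.31×85 = 73.95 + 396.8 + 1046.35 = 1517.1
Index = 1596.78 / 1517.1 × 100 = 105.2521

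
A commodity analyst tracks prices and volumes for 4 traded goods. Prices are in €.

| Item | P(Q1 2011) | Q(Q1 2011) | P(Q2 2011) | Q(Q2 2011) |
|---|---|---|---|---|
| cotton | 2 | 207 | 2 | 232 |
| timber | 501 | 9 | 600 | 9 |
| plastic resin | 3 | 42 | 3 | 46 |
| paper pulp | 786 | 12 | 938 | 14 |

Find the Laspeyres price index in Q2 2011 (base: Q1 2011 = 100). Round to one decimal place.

Laspeyres price index uses base-period quantities as weights.
ΣP(Q2 2011)·Q(Q1 2011) = 2×207 + 600×9 + 3×42 + 938×12 = 414 + 5400 + 126 + 11256 = 17196
ΣP(Q1 2011)·Q(Q1 2011) = 2×207 + 501×9 + 3×42 + 786×12 = 414 + 4509 + 126 + 9432 = 14481
Index = 17196 / 14481 × 100 = 118.7487

118.7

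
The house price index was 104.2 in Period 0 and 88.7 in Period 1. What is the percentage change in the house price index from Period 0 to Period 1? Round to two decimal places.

-14.88%

Change = (88.7 − 104.2) / 104.2 × 100
       = -15.5 / 104.2 × 100 = -14.8752%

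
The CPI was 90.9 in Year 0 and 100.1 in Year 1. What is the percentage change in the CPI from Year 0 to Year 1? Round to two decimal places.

10.12%

Change = (100.1 − 90.9) / 90.9 × 100
       = 9.2 / 90.9 × 100 = 10.1210%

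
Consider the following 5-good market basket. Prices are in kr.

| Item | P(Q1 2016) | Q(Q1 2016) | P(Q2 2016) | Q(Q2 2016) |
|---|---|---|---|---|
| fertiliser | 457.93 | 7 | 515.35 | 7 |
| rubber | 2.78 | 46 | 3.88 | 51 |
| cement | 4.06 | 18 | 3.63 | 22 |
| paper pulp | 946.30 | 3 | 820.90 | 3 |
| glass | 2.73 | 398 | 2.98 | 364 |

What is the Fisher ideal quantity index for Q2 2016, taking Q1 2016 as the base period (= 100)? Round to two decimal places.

Laspeyres component (base-period weights):
ΣP(Q1 2016)Q(Q2 2016) = 457.93×7 + 2.78×51 + 4.06×22 + 946.30×3 + 2.73×364 = 3205.51 + 141.78 + 89.32 + 2838.9 + 993.72 = 7269.23
ΣP(Q1 2016)Q(Q1 2016) = 457.93×7 + 2.78×46 + 4.06×18 + 946.30×3 + 2.73×398 = 3205.51 + 127.88 + 73.08 + 2838.9 + 1086.54 = 7331.91
L = 7269.23 / 7331.91 × 100 = 99.1451
Paasche component (current-period weights):
ΣP(Q2 2016)Q(Q2 2016) = 515.35×7 + 3.88×51 + 3.63×22 + 820.90×3 + 2.98×364 = 3607.45 + 197.88 + 79.86 + 2462.7 + 1084.72 = 7432.61
ΣP(Q2 2016)Q(Q1 2016) = 515.35×7 + 3.88×46 + 3.63×18 + 820.90×3 + 2.98×398 = 3607.45 + 178.48 + 65.34 + 2462.7 + 1186.04 = 7500.01
P = 7432.61 / 7500.01 × 100 = 99.1013
Fisher = √(L × P) = √(99.1451 × 99.1013) = 99.1232

99.12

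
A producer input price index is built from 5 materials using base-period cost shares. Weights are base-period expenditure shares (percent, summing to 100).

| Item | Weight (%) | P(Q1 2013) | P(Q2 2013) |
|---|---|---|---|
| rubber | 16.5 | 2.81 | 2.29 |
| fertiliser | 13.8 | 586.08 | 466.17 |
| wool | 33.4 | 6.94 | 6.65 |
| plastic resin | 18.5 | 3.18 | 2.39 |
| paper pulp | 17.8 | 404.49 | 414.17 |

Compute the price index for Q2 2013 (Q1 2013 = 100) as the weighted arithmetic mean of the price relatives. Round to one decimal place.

rubber: 16.5 × (2.29/2.81) = 16.5 × 0.814947 = 13.4466
fertiliser: 13.8 × (466.17/586.08) = 13.8 × 0.795403 = 10.9766
wool: 33.4 × (6.65/6.94) = 33.4 × 0.958213 = 32.0043
plastic resin: 18.5 × (2.39/3.18) = 18.5 × 0.751572 = 13.9041
paper pulp: 17.8 × (414.17/404.49) = 17.8 × 1.023931 = 18.2260
Index = Σ wᵢ·(p₁ᵢ/p₀ᵢ) = 13.4466 + 10.9766 + 32.0043 + 13.9041 + 18.2260 = 88.5576

88.6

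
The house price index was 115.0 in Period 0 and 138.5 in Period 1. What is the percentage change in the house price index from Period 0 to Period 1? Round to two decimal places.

Change = (138.5 − 115.0) / 115.0 × 100
       = 23.5 / 115.0 × 100 = 20.4348%

20.43%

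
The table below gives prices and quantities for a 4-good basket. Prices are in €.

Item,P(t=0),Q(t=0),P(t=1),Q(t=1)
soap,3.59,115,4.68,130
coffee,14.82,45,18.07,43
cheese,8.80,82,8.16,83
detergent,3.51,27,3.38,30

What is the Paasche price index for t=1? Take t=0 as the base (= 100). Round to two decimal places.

Paasche price index uses current-period quantities as weights.
ΣP(t=1)·Q(t=1) = 4.68×130 + 18.07×43 + 8.16×83 + 3.38×30 = 608.4 + 777.01 + 677.28 + 101.4 = 2164.09
ΣP(t=0)·Q(t=1) = 3.59×130 + 14.82×43 + 8.80×83 + 3.51×30 = 466.7 + 637.26 + 730.4 + 105.3 = 1939.66
Index = 2164.09 / 1939.66 × 100 = 111.5706

111.57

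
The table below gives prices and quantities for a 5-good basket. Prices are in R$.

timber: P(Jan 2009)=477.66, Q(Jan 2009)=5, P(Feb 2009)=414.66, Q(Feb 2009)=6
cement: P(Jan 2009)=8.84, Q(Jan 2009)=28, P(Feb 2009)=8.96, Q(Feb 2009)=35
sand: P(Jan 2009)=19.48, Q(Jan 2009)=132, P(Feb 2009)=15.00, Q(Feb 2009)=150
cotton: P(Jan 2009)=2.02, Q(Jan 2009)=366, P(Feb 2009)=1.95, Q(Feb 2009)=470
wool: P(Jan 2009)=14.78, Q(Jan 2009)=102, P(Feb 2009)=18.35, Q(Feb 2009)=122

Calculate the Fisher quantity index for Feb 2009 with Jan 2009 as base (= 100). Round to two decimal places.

Laspeyres component (base-period weights):
ΣP(Jan 2009)Q(Feb 2009) = 477.66×6 + 8.84×35 + 19.48×150 + 2.02×470 + 14.78×122 = 2865.96 + 309.4 + 2922 + 949.4 + 1803.16 = 8849.92
ΣP(Jan 2009)Q(Jan 2009) = 477.66×5 + 8.84×28 + 19.48×132 + 2.02×366 + 14.78×102 = 2388.3 + 247.52 + 2571.36 + 739.32 + 1507.56 = 7454.06
L = 8849.92 / 7454.06 × 100 = 118.7262
Paasche component (current-period weights):
ΣP(Feb 2009)Q(Feb 2009) = 414.66×6 + 8.96×35 + 15.00×150 + 1.95×470 + 18.35×122 = 2487.96 + 313.6 + 2250 + 916.5 + 2238.7 = 8206.76
ΣP(Feb 2009)Q(Jan 2009) = 414.66×5 + 8.96×28 + 15.00×132 + 1.95×366 + 18.35×102 = 2073.3 + 250.88 + 1980 + 713.7 + 1871.7 = 6889.58
P = 8206.76 / 6889.58 × 100 = 119.1184
Fisher = √(L × P) = √(118.7262 × 119.1184) = 118.9221

118.92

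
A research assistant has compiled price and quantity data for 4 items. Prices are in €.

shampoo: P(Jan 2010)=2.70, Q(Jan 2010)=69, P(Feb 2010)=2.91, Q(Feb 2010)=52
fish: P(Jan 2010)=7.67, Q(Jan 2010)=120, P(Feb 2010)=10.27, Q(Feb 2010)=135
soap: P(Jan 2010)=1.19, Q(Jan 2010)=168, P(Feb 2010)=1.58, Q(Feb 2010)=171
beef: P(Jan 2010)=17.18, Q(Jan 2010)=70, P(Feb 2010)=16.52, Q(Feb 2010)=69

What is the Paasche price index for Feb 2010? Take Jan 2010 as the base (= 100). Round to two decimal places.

Paasche price index uses current-period quantities as weights.
ΣP(Feb 2010)·Q(Feb 2010) = 2.91×52 + 10.27×135 + 1.58×171 + 16.52×69 = 151.32 + 1386.45 + 270.18 + 1139.88 = 2947.83
ΣP(Jan 2010)·Q(Feb 2010) = 2.70×52 + 7.67×135 + 1.19×171 + 17.18×69 = 140.4 + 1035.45 + 203.49 + 1185.42 = 2564.76
Index = 2947.83 / 2564.76 × 100 = 114.9359

114.94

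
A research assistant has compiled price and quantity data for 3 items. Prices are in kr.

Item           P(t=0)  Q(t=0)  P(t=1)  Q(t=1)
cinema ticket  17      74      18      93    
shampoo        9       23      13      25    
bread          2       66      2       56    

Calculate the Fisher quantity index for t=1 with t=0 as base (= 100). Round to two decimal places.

119.92

Laspeyres component (base-period weights):
ΣP(t=0)Q(t=1) = 17×93 + 9×25 + 2×56 = 1581 + 225 + 112 = 1918
ΣP(t=0)Q(t=0) = 17×74 + 9×23 + 2×66 = 1258 + 207 + 132 = 1597
L = 1918 / 1597 × 100 = 120.1002
Paasche component (current-period weights):
ΣP(t=1)Q(t=1) = 18×93 + 13×25 + 2×56 = 1674 + 325 + 112 = 2111
ΣP(t=1)Q(t=0) = 18×74 + 13×23 + 2×66 = 1332 + 299 + 132 = 1763
P = 2111 / 1763 × 100 = 119.7391
Fisher = √(L × P) = √(120.1002 × 119.7391) = 119.9195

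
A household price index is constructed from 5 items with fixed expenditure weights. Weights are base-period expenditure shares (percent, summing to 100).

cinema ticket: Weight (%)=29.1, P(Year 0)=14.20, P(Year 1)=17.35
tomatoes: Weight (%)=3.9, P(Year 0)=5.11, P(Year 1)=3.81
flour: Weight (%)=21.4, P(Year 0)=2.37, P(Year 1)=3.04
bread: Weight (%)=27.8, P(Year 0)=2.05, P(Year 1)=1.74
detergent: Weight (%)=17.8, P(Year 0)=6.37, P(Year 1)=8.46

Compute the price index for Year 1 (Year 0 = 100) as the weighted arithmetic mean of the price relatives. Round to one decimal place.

cinema ticket: 29.1 × (17.35/14.20) = 29.1 × 1.221831 = 35.5553
tomatoes: 3.9 × (3.81/5.11) = 3.9 × 0.745597 = 2.9078
flour: 21.4 × (3.04/2.37) = 21.4 × 1.282700 = 27.4498
bread: 27.8 × (1.74/2.05) = 27.8 × 0.848780 = 23.5961
detergent: 17.8 × (8.46/6.37) = 17.8 × 1.328100 = 23.6402
Index = Σ wᵢ·(p₁ᵢ/p₀ᵢ) = 35.5553 + 2.9078 + 27.4498 + 23.5961 + 23.6402 = 113.1492

113.1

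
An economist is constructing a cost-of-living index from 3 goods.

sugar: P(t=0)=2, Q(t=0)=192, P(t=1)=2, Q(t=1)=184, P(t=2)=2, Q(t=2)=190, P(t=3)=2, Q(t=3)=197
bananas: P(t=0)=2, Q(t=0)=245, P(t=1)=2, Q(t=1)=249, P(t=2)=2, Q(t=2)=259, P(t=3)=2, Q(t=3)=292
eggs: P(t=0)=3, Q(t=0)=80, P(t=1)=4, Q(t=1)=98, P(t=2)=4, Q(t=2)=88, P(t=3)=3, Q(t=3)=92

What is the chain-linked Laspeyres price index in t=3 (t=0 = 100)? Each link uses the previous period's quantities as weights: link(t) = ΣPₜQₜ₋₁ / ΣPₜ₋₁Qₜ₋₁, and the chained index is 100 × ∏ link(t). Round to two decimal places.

Link t=0→t=1:
ΣP(t=1)Q(t=0) = 2×192 + 2×245 + 4×80 = 384 + 490 + 320 = 1194
ΣP(t=0)Q(t=0) = 2×192 + 2×245 + 3×80 = 384 + 490 + 240 = 1114
link = 1194/1114 = 1.071813
Link t=1→t=2:
ΣP(t=2)Q(t=1) = 2×184 + 2×249 + 4×98 = 368 + 498 + 392 = 1258
ΣP(t=1)Q(t=1) = 2×184 + 2×249 + 4×98 = 368 + 498 + 392 = 1258
link = 1258/1258 = 1.000000
Link t=2→t=3:
ΣP(t=3)Q(t=2) = 2×190 + 2×259 + 3×88 = 380 + 518 + 264 = 1162
ΣP(t=2)Q(t=2) = 2×190 + 2×259 + 4×88 = 380 + 518 + 352 = 1250
link = 1162/1250 = 0.929600
Chained index = 100 × 1.071813 × 1.000000 × 0.929600 = 99.6358

99.64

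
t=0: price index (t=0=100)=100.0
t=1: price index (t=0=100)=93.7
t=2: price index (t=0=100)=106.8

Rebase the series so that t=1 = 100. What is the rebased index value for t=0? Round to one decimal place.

106.7

Rebased(t=0) = 100.0 / 93.7 × 100 = 106.7236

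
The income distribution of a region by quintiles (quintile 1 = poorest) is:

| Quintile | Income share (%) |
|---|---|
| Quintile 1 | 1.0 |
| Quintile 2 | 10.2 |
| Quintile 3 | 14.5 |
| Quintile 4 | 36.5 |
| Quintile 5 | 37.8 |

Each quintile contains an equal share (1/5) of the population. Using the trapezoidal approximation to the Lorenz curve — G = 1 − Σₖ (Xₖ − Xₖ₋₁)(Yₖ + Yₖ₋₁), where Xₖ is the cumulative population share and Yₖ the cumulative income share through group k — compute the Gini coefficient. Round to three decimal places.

0.400

Cumulative income shares Yₖ: 0.0100, 0.1120, 0.2570, 0.6220, 1.0000
Σ (Xₖ−Xₖ₋₁)(Yₖ+Yₖ₋₁) = (1/5)(0.0100+0.0000) + (1/5)(0.1120+0.0100) + (1/5)(0.2570+0.1120) + (1/5)(0.6220+0.2570) + (1/5)(1.0000+0.6220)
  = 0.0020 + 0.0244 + 0.0738 + 0.1758 + 0.3244 = 0.6004
G = 1 − 0.6004 = 0.3996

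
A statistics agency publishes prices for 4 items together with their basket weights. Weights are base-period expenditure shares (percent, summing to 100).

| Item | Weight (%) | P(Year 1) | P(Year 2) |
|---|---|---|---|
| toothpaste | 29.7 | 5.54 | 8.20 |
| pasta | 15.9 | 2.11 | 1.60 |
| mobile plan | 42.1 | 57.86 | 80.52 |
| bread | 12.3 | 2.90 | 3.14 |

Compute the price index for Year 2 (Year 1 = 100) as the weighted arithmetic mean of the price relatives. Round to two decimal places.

127.92

toothpaste: 29.7 × (8.20/5.54) = 29.7 × 1.480144 = 43.9603
pasta: 15.9 × (1.60/2.11) = 15.9 × 0.758294 = 12.0569
mobile plan: 42.1 × (80.52/57.86) = 42.1 × 1.391635 = 58.5878
bread: 12.3 × (3.14/2.90) = 12.3 × 1.082759 = 13.3179
Index = Σ wᵢ·(p₁ᵢ/p₀ᵢ) = 43.9603 + 12.0569 + 58.5878 + 13.3179 = 127.9229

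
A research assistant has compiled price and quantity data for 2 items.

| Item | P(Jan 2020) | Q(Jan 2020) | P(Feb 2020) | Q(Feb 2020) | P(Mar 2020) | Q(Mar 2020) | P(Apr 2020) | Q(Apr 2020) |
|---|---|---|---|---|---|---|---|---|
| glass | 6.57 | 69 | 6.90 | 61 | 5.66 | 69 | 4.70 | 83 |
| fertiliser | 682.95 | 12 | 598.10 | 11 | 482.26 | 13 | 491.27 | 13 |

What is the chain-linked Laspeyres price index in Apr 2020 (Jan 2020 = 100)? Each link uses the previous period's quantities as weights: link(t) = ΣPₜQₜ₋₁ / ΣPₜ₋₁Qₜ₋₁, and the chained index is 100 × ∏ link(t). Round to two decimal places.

Link Jan 2020→Feb 2020:
ΣP(Feb 2020)Q(Jan 2020) = 6.90×69 + 598.10×12 = 476.1 + 7177.2 = 7653.3
ΣP(Jan 2020)Q(Jan 2020) = 6.57×69 + 682.95×12 = 453.33 + 8195.4 = 8648.73
link = 7653.3/8648.73 = 0.884904
Link Feb 2020→Mar 2020:
ΣP(Mar 2020)Q(Feb 2020) = 5.66×61 + 482.26×11 = 345.26 + 5304.86 = 5650.12
ΣP(Feb 2020)Q(Feb 2020) = 6.90×61 + 598.10×11 = 420.9 + 6579.1 = 7000
link = 5650.12/7000 = 0.807160
Link Mar 2020→Apr 2020:
ΣP(Apr 2020)Q(Mar 2020) = 4.70×69 + 491.27×13 = 324.3 + 6386.51 = 6710.81
ΣP(Mar 2020)Q(Mar 2020) = 5.66×69 + 482.26×13 = 390.54 + 6269.38 = 6659.92
link = 6710.81/6659.92 = 1.007641
Chained index = 100 × 0.884904 × 0.807160 × 1.007641 = 71.9717

71.97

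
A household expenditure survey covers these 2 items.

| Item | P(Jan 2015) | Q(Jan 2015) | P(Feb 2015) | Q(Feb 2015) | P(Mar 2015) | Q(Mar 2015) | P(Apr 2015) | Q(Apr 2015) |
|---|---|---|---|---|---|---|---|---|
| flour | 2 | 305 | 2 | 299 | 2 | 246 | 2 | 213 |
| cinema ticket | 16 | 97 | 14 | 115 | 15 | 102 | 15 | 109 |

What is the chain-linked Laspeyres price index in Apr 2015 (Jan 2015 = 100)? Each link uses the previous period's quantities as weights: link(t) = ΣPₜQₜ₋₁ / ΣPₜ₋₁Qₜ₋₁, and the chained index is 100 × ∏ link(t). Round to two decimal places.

95.77

Link Jan 2015→Feb 2015:
ΣP(Feb 2015)Q(Jan 2015) = 2×305 + 14×97 = 610 + 1358 = 1968
ΣP(Jan 2015)Q(Jan 2015) = 2×305 + 16×97 = 610 + 1552 = 2162
link = 1968/2162 = 0.910268
Link Feb 2015→Mar 2015:
ΣP(Mar 2015)Q(Feb 2015) = 2×299 + 15×115 = 598 + 1725 = 2323
ΣP(Feb 2015)Q(Feb 2015) = 2×299 + 14×115 = 598 + 1610 = 2208
link = 2323/2208 = 1.052083
Link Mar 2015→Apr 2015:
ΣP(Apr 2015)Q(Mar 2015) = 2×246 + 15×102 = 492 + 1530 = 2022
ΣP(Mar 2015)Q(Mar 2015) = 2×246 + 15×102 = 492 + 1530 = 2022
link = 2022/2022 = 1.000000
Chained index = 100 × 0.910268 × 1.052083 × 1.000000 = 95.7678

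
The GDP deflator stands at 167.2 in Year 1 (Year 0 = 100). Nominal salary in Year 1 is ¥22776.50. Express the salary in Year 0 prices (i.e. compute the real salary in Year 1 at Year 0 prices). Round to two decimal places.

13622.31

Real = Nominal ÷ (Index/100) = 22776.50 ÷ (167.2/100)
     = 22776.50 ÷ 1.672 = 13622.3086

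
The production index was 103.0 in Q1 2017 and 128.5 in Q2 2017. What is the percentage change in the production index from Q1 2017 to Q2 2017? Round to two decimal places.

24.76%

Change = (128.5 − 103.0) / 103.0 × 100
       = 25.5 / 103.0 × 100 = 24.7573%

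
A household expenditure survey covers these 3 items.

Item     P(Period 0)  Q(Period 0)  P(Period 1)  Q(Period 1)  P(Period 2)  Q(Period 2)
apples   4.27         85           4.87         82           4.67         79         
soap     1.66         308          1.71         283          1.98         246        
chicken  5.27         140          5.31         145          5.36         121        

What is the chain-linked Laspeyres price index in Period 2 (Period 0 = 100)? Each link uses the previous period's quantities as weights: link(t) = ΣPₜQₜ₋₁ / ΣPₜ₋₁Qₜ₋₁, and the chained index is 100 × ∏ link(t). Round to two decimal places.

Link Period 0→Period 1:
ΣP(Period 1)Q(Period 0) = 4.87×85 + 1.71×308 + 5.31×140 = 413.95 + 526.68 + 743.4 = 1684.03
ΣP(Period 0)Q(Period 0) = 4.27×85 + 1.66×308 + 5.27×140 = 362.95 + 511.28 + 737.8 = 1612.03
link = 1684.03/1612.03 = 1.044664
Link Period 1→Period 2:
ΣP(Period 2)Q(Period 1) = 4.67×82 + 1.98×283 + 5.36×145 = 382.94 + 560.34 + 777.2 = 1720.48
ΣP(Period 1)Q(Period 1) = 4.87×82 + 1.71×283 + 5.31×145 = 399.34 + 483.93 + 769.95 = 1653.22
link = 1720.48/1653.22 = 1.040684
Chained index = 100 × 1.044664 × 1.040684 = 108.7166

108.72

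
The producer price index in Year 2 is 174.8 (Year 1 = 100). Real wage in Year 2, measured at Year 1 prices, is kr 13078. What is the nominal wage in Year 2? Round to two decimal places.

22860.34

Nominal = Real × (Index/100) = 13078 × (174.8/100)
        = 13078 × 1.748 = 22860.3440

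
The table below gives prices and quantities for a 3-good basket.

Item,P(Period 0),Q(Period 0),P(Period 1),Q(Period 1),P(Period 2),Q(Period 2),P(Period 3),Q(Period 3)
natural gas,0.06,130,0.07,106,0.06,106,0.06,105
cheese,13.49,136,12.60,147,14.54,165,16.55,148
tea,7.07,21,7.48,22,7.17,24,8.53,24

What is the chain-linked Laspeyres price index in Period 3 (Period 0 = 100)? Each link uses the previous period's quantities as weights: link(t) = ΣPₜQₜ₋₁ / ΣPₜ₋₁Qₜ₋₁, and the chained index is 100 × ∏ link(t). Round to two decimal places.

122.53

Link Period 0→Period 1:
ΣP(Period 1)Q(Period 0) = 0.07×130 + 12.60×136 + 7.48×21 = 9.1 + 1713.6 + 157.08 = 1879.78
ΣP(Period 0)Q(Period 0) = 0.06×130 + 13.49×136 + 7.07×21 = 7.8 + 1834.64 + 148.47 = 1990.91
link = 1879.78/1990.91 = 0.944181
Link Period 1→Period 2:
ΣP(Period 2)Q(Period 1) = 0.06×106 + 14.54×147 + 7.17×22 = 6.36 + 2137.38 + 157.74 = 2301.48
ΣP(Period 1)Q(Period 1) = 0.07×106 + 12.60×147 + 7.48×22 = 7.42 + 1852.2 + 164.56 = 2024.18
link = 2301.48/2024.18 = 1.136994
Link Period 2→Period 3:
ΣP(Period 3)Q(Period 2) = 0.06×106 + 16.55×165 + 8.53×24 = 6.36 + 2730.75 + 204.72 = 2941.83
ΣP(Period 2)Q(Period 2) = 0.06×106 + 14.54×165 + 7.17×24 = 6.36 + 2399.1 + 172.08 = 2577.54
link = 2941.83/2577.54 = 1.141332
Chained index = 100 × 0.944181 × 1.136994 × 1.141332 = 122.5253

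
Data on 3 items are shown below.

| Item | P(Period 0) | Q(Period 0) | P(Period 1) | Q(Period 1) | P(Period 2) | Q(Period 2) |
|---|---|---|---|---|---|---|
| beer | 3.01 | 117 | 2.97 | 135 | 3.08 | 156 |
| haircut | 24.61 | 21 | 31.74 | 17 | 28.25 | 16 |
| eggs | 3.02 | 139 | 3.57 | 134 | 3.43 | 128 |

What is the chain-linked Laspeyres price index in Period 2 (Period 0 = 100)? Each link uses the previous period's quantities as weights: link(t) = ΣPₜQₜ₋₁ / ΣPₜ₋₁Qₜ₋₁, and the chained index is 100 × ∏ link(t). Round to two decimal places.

Link Period 0→Period 1:
ΣP(Period 1)Q(Period 0) = 2.97×117 + 31.74×21 + 3.57×139 = 347.49 + 666.54 + 496.23 = 1510.26
ΣP(Period 0)Q(Period 0) = 3.01×117 + 24.61×21 + 3.02×139 = 352.17 + 516.81 + 419.78 = 1288.76
link = 1510.26/1288.76 = 1.171871
Link Period 1→Period 2:
ΣP(Period 2)Q(Period 1) = 3.08×135 + 28.25×17 + 3.43×134 = 415.8 + 480.25 + 459.62 = 1355.67
ΣP(Period 1)Q(Period 1) = 2.97×135 + 31.74×17 + 3.57×134 = 400.95 + 539.58 + 478.38 = 1418.91
link = 1355.67/1418.91 = 0.955431
Chained index = 100 × 1.171871 × 0.955431 = 111.9641

111.96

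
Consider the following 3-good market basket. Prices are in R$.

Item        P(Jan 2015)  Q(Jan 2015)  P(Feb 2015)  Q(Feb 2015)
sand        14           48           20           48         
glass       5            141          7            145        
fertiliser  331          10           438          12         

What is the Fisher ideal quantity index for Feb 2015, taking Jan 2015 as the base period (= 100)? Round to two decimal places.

114.42

Laspeyres component (base-period weights):
ΣP(Jan 2015)Q(Feb 2015) = 14×48 + 5×145 + 331×12 = 672 + 725 + 3972 = 5369
ΣP(Jan 2015)Q(Jan 2015) = 14×48 + 5×141 + 331×10 = 672 + 705 + 3310 = 4687
L = 5369 / 4687 × 100 = 114.5509
Paasche component (current-period weights):
ΣP(Feb 2015)Q(Feb 2015) = 20×48 + 7×145 + 438×12 = 960 + 1015 + 5256 = 7231
ΣP(Feb 2015)Q(Jan 2015) = 20×48 + 7×141 + 438×10 = 960 + 987 + 4380 = 6327
P = 7231 / 6327 × 100 = 114.2880
Fisher = √(L × P) = √(114.5509 × 114.2880) = 114.4194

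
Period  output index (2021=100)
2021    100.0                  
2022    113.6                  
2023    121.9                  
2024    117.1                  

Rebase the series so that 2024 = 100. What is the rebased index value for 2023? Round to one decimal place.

Rebased(2023) = 121.9 / 117.1 × 100 = 104.0991

104.1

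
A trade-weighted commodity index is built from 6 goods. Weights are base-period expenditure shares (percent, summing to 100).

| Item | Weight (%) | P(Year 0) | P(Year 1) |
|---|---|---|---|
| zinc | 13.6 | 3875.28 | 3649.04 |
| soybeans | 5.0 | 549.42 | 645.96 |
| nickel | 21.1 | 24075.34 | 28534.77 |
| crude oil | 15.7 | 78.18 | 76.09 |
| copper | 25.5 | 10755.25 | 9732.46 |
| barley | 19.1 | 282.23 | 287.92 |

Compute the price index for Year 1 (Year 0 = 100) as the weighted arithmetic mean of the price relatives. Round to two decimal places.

zinc: 13.6 × (3649.04/3875.28) = 13.6 × 0.941620 = 12.8060
soybeans: 5.0 × (645.96/549.42) = 5.0 × 1.175713 = 5.8786
nickel: 21.1 × (28534.77/24075.34) = 21.1 × 1.185228 = 25.0083
crude oil: 15.7 × (76.09/78.18) = 15.7 × 0.973267 = 15.2803
copper: 25.5 × (9732.46/10755.25) = 25.5 × 0.904903 = 23.0750
barley: 19.1 × (287.92/282.23) = 19.1 × 1.020161 = 19.4851
Index = Σ wᵢ·(p₁ᵢ/p₀ᵢ) = 12.8060 + 5.8786 + 25.0083 + 15.2803 + 23.0750 + 19.4851 = 101.5333

101.53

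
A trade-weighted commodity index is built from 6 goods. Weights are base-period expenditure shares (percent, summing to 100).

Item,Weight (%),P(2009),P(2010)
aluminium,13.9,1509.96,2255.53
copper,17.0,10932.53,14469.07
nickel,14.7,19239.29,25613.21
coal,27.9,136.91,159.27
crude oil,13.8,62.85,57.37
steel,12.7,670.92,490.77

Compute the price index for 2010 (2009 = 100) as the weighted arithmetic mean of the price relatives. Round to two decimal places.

aluminium: 13.9 × (2255.53/1509.96) = 13.9 × 1.493768 = 20.7634
copper: 17.0 × (14469.07/10932.53) = 17.0 × 1.323488 = 22.4993
nickel: 14.7 × (25613.21/19239.29) = 14.7 × 1.331297 = 19.5701
coal: 27.9 × (159.27/136.91) = 27.9 × 1.163319 = 32.4566
crude oil: 13.8 × (57.37/62.85) = 13.8 × 0.912808 = 12.5968
steel: 12.7 × (490.77/670.92) = 12.7 × 0.731488 = 9.2899
Index = Σ wᵢ·(p₁ᵢ/p₀ᵢ) = 20.7634 + 22.4993 + 19.5701 + 32.4566 + 12.5968 + 9.2899 = 117.1760

117.18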